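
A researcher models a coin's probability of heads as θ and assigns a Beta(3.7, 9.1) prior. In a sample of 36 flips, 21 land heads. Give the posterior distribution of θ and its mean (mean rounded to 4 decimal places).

The binomial likelihood is conjugate to the Beta prior: with 21 successes and 15 failures, the posterior is Beta(3.7+21, 9.1+15) = Beta(24.7, 24.1).
Posterior mean = α/(α+β) = 24.7/48.8 = 0.5061.

Posterior: Beta(24.7, 24.1); mean ≈ 0.5061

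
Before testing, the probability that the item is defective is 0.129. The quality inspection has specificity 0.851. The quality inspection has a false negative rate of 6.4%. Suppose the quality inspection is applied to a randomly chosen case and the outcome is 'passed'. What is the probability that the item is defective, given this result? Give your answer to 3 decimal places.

Write H for 'the item is defective'. Prior odds H:¬H = 0.129/0.871 = 0.14811. For the 'passed' outcome, the likelihood ratio is 0.064/0.851 = 0.075206.
Posterior odds = 0.14811 × 0.075206 = 0.011138, so P(H|E) = 0.011138/(1+0.011138) = 0.011.

P(H | E) ≈ 0.011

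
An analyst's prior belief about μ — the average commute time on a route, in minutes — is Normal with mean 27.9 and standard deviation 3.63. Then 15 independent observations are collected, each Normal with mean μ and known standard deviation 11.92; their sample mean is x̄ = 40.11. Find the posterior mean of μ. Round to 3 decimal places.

Posterior mean ≈ 35.004

With known σ, the Normal prior is conjugate. Weight on the data is w = (n/σ²)/(n/σ² + 1/τ₀²) = 0.105570/(0.105570+0.0758904) = 0.58178.
Posterior mean = w·x̄ + (1−w)·μ₀ = 0.58178·40.11 + 0.41822·27.9 = 35.004.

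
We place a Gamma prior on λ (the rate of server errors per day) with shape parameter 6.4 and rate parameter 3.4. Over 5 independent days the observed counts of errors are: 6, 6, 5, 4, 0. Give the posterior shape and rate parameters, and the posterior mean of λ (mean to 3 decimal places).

Posterior: Gamma(shape=27.4, rate=8.4); mean ≈ 3.262

Total count ∑xᵢ = 21 over n = 5 days.
Gamma is conjugate to the Poisson likelihood: posterior is Gamma(shape = 6.4+21 = 27.4, rate = 3.4+5 = 8.4).
Posterior mean = shape/rate = 27.4/8.4 = 3.262.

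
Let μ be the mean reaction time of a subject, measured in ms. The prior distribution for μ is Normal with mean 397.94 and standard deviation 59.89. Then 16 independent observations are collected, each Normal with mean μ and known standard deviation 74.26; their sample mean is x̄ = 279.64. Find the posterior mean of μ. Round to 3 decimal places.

With known σ, the Normal prior is conjugate. Weight on the data is w = (n/σ²)/(n/σ² + 1/τ₀²) = 0.00290142/(0.00290142+0.00027880) = 0.91233.
Posterior mean = w·x̄ + (1−w)·μ₀ = 0.91233·279.64 + 0.087667·397.94 = 290.011.

Posterior mean ≈ 290.011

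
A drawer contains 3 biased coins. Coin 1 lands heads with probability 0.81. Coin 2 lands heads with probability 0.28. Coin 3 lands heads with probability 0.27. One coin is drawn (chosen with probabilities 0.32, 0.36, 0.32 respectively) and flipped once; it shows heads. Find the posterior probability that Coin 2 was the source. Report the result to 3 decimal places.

P(heads|C1) = 0.81; P(heads|C2) = 0.28; P(heads|C3) = 0.27.
Prior × likelihood for each source: 0.32·0.81=0.2592, 0.36·0.28=0.1008, 0.32·0.27=0.08640. Summing gives P(heads) = 0.44640.
P(Coin 2 | heads) = 0.1008 / 0.44640 = 0.226.

Posterior probability ≈ 0.226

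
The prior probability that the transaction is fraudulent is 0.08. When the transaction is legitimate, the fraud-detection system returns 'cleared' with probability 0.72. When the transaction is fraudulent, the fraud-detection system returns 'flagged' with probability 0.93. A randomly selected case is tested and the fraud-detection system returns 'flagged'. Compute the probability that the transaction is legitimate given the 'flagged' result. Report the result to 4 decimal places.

P(¬H | E) ≈ 0.7759

Let H be the event that the transaction is fraudulent. P(H) = 0.08, so P(¬H) = 0.92. With E the 'flagged' result, P(E|H) = 0.93 and P(E|¬H) = 0.28.
P(E) = 0.93·0.08 + 0.28·0.92 = 0.074400 + 0.25760 = 0.33200.
By Bayes' theorem, P(H|E) = 0.074400 / 0.33200 = 0.2241. Hence P(¬H|E) = 1 − 0.2241 = 0.7759.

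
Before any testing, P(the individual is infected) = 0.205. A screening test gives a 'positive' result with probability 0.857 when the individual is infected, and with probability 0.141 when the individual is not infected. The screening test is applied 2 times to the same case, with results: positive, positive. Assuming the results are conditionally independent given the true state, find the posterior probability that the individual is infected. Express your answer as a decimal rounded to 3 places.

Let H be the event that the individual is infected; start with P(H) = 0.205. P('positive'|H) = 0.857, P('positive'|¬H) = 0.141.
Update on result 1 ('positive'): P(H) ← 0.857·0.2050 / (0.857·0.2050 + 0.141·0.7950) = 0.17568/0.28778 = 0.6105.
Update on result 2 ('positive'): P(H) ← 0.857·0.6105 / (0.857·0.6105 + 0.141·0.3895) = 0.52318/0.57811 = 0.9050.

Posterior P(H) ≈ 0.905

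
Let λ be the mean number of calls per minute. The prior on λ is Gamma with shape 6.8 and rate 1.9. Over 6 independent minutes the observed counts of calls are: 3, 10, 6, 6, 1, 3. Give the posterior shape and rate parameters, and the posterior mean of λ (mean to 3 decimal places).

Posterior: Gamma(shape=35.8, rate=7.9); mean ≈ 4.532

Total count ∑xᵢ = 29 over n = 6 minutes.
Gamma is conjugate to the Poisson likelihood: posterior is Gamma(shape = 6.8+29 = 35.8, rate = 1.9+6 = 7.9).
E[λ | data] = 35.8/7.9 = 4.532.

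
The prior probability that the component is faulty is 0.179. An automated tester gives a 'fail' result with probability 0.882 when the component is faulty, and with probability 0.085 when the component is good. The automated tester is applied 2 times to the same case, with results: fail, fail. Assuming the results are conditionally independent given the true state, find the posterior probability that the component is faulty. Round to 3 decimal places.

With H the event that the component is faulty, the joint likelihood of the observed sequence is P(data|H) = 0.882·0.882 = 0.77792 and P(data|¬H) = 0.085·0.085 = 0.0072250.
Bayes: P(H|data) = 0.179·0.77792 / (0.179·0.77792 + 0.821·0.0072250) = 0.13925/0.14518 = 0.9591.

Posterior P(H) ≈ 0.959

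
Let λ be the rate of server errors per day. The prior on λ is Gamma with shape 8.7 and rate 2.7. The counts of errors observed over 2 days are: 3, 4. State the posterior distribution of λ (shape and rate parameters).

Posterior: Gamma(shape=15.7, rate=4.7)

Total count ∑xᵢ = 7 over n = 2 days.
Gamma is conjugate to the Poisson likelihood: posterior is Gamma(shape = 8.7+7 = 15.7, rate = 2.7+2 = 4.7).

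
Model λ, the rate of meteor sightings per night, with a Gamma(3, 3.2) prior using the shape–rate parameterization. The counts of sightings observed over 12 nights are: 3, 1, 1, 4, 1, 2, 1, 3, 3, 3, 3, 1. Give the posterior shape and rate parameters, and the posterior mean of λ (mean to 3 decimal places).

Posterior: Gamma(shape=29, rate=15.2); mean ≈ 1.908

The Poisson likelihood adds the total count to the shape and the number of exposure periods to the rate. Here ∑xᵢ = 26 and n = 12, so shape 3→29 and rate 3.2→15.2.
E[λ | data] = 29/15.2 = 1.908.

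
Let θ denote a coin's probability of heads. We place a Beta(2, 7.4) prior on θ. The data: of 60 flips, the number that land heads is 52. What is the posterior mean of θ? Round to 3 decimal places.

Posterior mean ≈ 0.778

The binomial likelihood is conjugate to the Beta prior: with 52 successes and 8 failures, the posterior is Beta(2+52, 7.4+8) = Beta(54, 15.4).
E[θ | data] = 54/(54+15.4) = 0.778.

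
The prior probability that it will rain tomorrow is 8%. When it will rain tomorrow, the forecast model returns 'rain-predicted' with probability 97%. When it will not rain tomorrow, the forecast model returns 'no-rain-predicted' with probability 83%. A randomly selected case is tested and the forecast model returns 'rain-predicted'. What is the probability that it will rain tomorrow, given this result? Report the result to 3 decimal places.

P(H | E) ≈ 0.332

Let H be the event that it will rain tomorrow. P(H) = 0.08, so P(¬H) = 0.92. With E the 'rain-predicted' result, P(E|H) = 0.97 and P(E|¬H) = 0.17.
P(E) = 0.97·0.08 + 0.17·0.92 = 0.077600 + 0.15640 = 0.23400.
By Bayes' theorem, P(H|E) = 0.077600 / 0.23400 = 0.332.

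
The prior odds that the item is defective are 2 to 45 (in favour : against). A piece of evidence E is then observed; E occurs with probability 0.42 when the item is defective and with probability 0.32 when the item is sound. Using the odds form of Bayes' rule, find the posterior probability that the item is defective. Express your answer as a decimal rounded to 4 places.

Prior odds = 2/45 = 0.044444.
Likelihood ratio for E = 0.42/0.32 = 1.3125.
Posterior odds = prior odds × LR = 0.058333.
Posterior probability = odds/(1+odds) = 0.058333/1.0583 = 0.0551.

Posterior probability ≈ 0.0551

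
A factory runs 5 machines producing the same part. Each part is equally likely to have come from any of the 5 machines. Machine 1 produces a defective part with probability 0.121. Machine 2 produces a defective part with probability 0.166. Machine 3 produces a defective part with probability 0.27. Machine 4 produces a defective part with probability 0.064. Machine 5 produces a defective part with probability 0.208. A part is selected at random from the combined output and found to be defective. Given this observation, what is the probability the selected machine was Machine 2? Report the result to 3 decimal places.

Posterior probability ≈ 0.200

Tabulate prior·likelihood by source: [1] prior 0.2, lik 0.121, product 0.02420; [2] prior 0.2, lik 0.166, product 0.03320; [3] prior 0.2, lik 0.27, product 0.05400; [4] prior 0.2, lik 0.064, product 0.01280; [5] prior 0.2, lik 0.208, product 0.04160.
Normalizing constant = 0.16580; the posterior for Machine 2 is its product over the sum, 0.03320/0.16580 = 0.200.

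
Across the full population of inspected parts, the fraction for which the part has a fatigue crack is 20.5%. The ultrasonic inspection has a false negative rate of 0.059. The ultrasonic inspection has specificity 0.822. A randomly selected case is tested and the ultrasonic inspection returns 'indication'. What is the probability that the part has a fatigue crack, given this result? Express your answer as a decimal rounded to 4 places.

Let H be the event that the part has a fatigue crack. P(H) = 0.205, so P(¬H) = 0.795. With E the 'indication' result, P(E|H) = 0.941 and P(E|¬H) = 0.178.
P(E) = 0.941·0.205 + 0.178·0.795 = 0.19290 + 0.14151 = 0.33441.
By Bayes' theorem, P(H|E) = 0.19290 / 0.33441 = 0.5768.

P(H | E) ≈ 0.5768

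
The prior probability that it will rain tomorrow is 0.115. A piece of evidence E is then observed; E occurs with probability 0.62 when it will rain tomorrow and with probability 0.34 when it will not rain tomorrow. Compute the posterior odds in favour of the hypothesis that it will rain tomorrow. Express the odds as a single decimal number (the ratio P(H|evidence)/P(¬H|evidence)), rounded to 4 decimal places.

Posterior odds ≈ 0.2370

Prior odds = 0.115/(1−0.115) = 0.12994. In log-odds, ln(0.12994) = -2.0407.
Add log likelihood ratio: ln(1.8235) = 0.60077.
Posterior log-odds = -1.4399, so posterior odds = exp(-1.4399) = 0.23696.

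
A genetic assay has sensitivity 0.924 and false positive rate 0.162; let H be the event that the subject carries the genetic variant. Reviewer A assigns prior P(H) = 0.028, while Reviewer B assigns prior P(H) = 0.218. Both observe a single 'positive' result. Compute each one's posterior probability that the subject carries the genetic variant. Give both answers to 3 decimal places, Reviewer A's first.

P('+'|H) = 0.924, P('+'|¬H) = 0.162.
Reviewer A: numerator 0.924·0.028 = 0.025872; evidence = 0.025872+0.162·0.972 = 0.18334; posterior = 0.141.
Reviewer B: numerator 0.924·0.218 = 0.20143; evidence = 0.20143+0.162·0.782 = 0.32812; posterior = 0.614.

Reviewer A: 0.141; Reviewer B: 0.614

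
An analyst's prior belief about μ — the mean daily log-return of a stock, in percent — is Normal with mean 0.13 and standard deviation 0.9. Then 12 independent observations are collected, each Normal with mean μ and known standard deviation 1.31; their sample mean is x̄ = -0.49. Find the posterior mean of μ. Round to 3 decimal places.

Posterior mean ≈ -0.397

With known σ, the Normal prior is conjugate. Weight on the data is w = (n/σ²)/(n/σ² + 1/τ₀²) = 6.99260/(6.99260+1.23457) = 0.84994.
Posterior mean = w·x̄ + (1−w)·μ₀ = 0.84994·-0.49 + 0.15006·0.13 = -0.397.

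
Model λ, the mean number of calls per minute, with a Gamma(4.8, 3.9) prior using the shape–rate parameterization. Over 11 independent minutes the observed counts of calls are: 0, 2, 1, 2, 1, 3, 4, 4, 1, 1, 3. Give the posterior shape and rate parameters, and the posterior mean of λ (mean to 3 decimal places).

Posterior: Gamma(shape=26.8, rate=14.9); mean ≈ 1.799

Total count ∑xᵢ = 22 over n = 11 minutes.
Gamma is conjugate to the Poisson likelihood: posterior is Gamma(shape = 4.8+22 = 26.8, rate = 3.9+11 = 14.9).
Posterior mean = shape/rate = 26.8/14.9 = 1.799.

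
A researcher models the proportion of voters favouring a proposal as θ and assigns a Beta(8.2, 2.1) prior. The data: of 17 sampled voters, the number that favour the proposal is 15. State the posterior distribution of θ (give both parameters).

The binomial likelihood is conjugate to the Beta prior: with 15 successes and 2 failures, the posterior is Beta(8.2+15, 2.1+2) = Beta(23.2, 4.1).

Posterior: Beta(23.2, 4.1)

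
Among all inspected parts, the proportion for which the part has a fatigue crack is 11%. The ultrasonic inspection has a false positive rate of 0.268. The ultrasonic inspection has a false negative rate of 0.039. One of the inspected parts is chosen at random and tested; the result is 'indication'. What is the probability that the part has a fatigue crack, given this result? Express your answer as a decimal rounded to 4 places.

P(H | E) ≈ 0.3071

Let H be the event that the part has a fatigue crack. P(H) = 0.11, so P(¬H) = 0.89. With E the 'indication' result, P(E|H) = 0.961 and P(E|¬H) = 0.268.
P(E) = 0.961·0.11 + 0.268·0.89 = 0.10571 + 0.23852 = 0.34423.
By Bayes' theorem, P(H|E) = 0.10571 / 0.34423 = 0.3071.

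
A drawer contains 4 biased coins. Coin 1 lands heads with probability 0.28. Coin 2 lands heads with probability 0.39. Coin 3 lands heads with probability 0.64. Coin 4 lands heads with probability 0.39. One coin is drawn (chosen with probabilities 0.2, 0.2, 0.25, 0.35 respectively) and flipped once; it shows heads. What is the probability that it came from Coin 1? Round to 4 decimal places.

P(heads|C1) = 0.28; P(heads|C2) = 0.39; P(heads|C3) = 0.64; P(heads|C4) = 0.39.
Prior × likelihood for each source: 0.2·0.28=0.05600, 0.2·0.39=0.07800, 0.25·0.64=0.1600, 0.35·0.39=0.1365. Summing gives P(heads) = 0.43050.
P(Coin 1 | heads) = 0.05600 / 0.43050 = 0.1301.

Posterior probability ≈ 0.1301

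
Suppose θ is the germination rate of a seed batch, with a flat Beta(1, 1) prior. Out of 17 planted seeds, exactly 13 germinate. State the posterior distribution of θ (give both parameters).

Posterior: Beta(14, 5)

Observing 13 successes and 4 failures updates Beta(1, 1) by adding the success and failure counts to the two shape parameters: α = 1+13 = 14, β = 1+4 = 5.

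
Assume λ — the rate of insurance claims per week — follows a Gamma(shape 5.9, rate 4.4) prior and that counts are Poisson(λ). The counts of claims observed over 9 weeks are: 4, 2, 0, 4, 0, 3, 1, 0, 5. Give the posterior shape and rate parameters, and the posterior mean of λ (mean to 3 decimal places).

Posterior: Gamma(shape=24.9, rate=13.4); mean ≈ 1.858

The Poisson likelihood adds the total count to the shape and the number of exposure periods to the rate. Here ∑xᵢ = 19 and n = 9, so shape 5.9→24.9 and rate 4.4→13.4.
Posterior mean = shape/rate = 24.9/13.4 = 1.858.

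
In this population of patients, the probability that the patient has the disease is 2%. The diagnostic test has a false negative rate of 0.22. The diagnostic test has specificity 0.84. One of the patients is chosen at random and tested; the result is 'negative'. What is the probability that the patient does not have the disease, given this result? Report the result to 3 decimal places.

P(¬H | E) ≈ 0.995

Write H for 'the patient has the disease'. Prior odds H:¬H = 0.02/0.98 = 0.020408. For the 'negative' outcome, the likelihood ratio is 0.22/0.84 = 0.26190.
Posterior odds = 0.020408 × 0.26190 = 0.0053450, so P(H|E) = 0.0053450/(1+0.0053450) = 0.005. Then P(¬H|E) = 1 − 0.005 = 0.995.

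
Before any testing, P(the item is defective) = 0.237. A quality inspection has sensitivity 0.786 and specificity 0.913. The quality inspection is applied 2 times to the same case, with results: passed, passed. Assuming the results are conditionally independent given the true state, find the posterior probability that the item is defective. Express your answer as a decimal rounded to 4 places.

Let H be the event that the item is defective; start with P(H) = 0.237. P('flagged'|H) = 0.786, P('flagged'|¬H) = 0.087.
Update on result 1 ('passed'): P(H) ← 0.214·0.2370 / (0.214·0.2370 + 0.913·0.7630) = 0.050718/0.74734 = 0.0679.
Update on result 2 ('passed'): P(H) ← 0.214·0.0679 / (0.214·0.0679 + 0.913·0.9321) = 0.014523/0.86556 = 0.0168.

Posterior P(H) ≈ 0.0168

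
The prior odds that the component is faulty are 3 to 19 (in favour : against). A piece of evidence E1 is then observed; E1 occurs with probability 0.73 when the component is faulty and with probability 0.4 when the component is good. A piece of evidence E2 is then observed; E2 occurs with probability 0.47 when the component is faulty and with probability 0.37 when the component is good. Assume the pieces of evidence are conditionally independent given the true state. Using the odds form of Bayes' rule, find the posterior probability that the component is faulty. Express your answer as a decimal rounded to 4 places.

Prior odds = 3/19 = 0.15789.
Likelihood ratio for E1 = 0.73/0.4 = 1.8250.
Likelihood ratio for E2 = 0.47/0.37 = 1.2703.
Posterior odds = prior odds × LR₁ × LR₂ = 0.36604.
Posterior probability = odds/(1+odds) = 0.36604/1.3660 = 0.2680.

Posterior probability ≈ 0.2680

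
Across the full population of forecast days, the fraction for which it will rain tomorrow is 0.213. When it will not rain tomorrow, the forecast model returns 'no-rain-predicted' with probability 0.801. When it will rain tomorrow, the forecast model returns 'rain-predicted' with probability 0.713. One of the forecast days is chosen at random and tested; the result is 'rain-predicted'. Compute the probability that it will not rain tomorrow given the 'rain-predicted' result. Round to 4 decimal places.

P(¬H | E) ≈ 0.5077

Write H for 'it will rain tomorrow'. Prior odds H:¬H = 0.213/0.787 = 0.27065. For the 'rain-predicted' outcome, the likelihood ratio is 0.713/0.199 = 3.5829.
Posterior odds = 0.27065 × 3.5829 = 0.96971, so P(H|E) = 0.96971/(1+0.96971) = 0.4923. Then P(¬H|E) = 1 − 0.4923 = 0.5077.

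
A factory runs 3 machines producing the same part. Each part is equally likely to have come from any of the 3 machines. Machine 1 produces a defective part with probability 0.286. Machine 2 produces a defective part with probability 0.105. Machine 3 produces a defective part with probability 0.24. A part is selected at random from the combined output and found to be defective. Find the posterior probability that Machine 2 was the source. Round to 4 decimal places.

Posterior probability ≈ 0.1664

Tabulate prior·likelihood by source: [1] prior 0.333333, lik 0.286, product 0.09533; [2] prior 0.333333, lik 0.105, product 0.03500; [3] prior 0.333333, lik 0.24, product 0.08000.
Normalizing constant = 0.21033; the posterior for Machine 2 is its product over the sum, 0.03500/0.21033 = 0.1664.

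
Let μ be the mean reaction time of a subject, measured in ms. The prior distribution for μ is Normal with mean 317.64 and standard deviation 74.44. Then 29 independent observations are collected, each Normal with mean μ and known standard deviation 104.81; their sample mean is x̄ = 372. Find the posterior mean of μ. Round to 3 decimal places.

Posterior mean ≈ 368.522

With known σ, the Normal prior is conjugate. Weight on the data is w = (n/σ²)/(n/σ² + 1/τ₀²) = 0.00263993/(0.00263993+0.00018046) = 0.93602.
Posterior mean = w·x̄ + (1−w)·μ₀ = 0.93602·372 + 0.063985·317.64 = 368.522.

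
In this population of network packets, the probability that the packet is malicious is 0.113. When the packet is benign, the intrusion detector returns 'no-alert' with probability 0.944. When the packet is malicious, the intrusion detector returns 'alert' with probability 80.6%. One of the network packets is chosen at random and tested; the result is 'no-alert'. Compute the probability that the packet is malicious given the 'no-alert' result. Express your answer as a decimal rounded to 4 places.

Write H for 'the packet is malicious'. Prior odds H:¬H = 0.113/0.887 = 0.12740. For the 'no-alert' outcome, the likelihood ratio is 0.194/0.944 = 0.20551.
Posterior odds = 0.12740 × 0.20551 = 0.026181, so P(H|E) = 0.026181/(1+0.026181) = 0.0255.

P(H | E) ≈ 0.0255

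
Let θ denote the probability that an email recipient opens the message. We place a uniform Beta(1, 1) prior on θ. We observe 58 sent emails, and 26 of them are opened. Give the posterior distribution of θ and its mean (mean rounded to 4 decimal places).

Posterior: Beta(27, 33); mean ≈ 0.4500

The binomial likelihood is conjugate to the Beta prior: with 26 successes and 32 failures, the posterior is Beta(1+26, 1+32) = Beta(27, 33).
E[θ | data] = 27/(27+33) = 0.4500.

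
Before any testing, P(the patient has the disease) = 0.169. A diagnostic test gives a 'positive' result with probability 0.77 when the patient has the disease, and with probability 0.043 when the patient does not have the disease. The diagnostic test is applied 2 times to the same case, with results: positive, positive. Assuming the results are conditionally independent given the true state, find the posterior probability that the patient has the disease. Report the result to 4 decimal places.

Posterior P(H) ≈ 0.9849

Let H be the event that the patient has the disease; start with P(H) = 0.169. P('positive'|H) = 0.77, P('positive'|¬H) = 0.043.
Update on result 1 ('positive'): P(H) ← 0.77·0.1690 / (0.77·0.1690 + 0.043·0.8310) = 0.13013/0.16586 = 0.7846.
Update on result 2 ('positive'): P(H) ← 0.77·0.7846 / (0.77·0.7846 + 0.043·0.2154) = 0.60411/0.61338 = 0.9849.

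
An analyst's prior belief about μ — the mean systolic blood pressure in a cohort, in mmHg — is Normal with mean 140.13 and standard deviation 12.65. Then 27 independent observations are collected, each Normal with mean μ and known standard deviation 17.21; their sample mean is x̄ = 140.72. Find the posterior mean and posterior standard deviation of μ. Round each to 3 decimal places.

Prior precision 1/τ₀² = 1/12.65² = 0.00624912; data precision n/σ² = 27/17.21² = 0.0911595.
Posterior precision = 0.00624912 + 0.0911595 = 0.0974086, giving posterior SD = 1/√0.0974086 = 3.204.
Posterior mean = (0.00624912·140.13 + 0.0911595·140.72) / 0.0974086 = 140.682.

Posterior mean ≈ 140.682; posterior SD ≈ 3.204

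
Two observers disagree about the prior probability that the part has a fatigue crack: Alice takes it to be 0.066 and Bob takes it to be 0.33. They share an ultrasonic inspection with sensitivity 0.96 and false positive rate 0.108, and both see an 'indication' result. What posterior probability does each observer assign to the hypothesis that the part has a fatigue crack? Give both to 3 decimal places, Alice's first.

Alice: 0.386; Bob: 0.814

The likelihood ratio for an 'indication' result is 0.96/0.108 = 8.8889.
Alice: prior odds 0.066/0.934 = 0.070664; posterior odds 0.62812; posterior probability 0.386.
Bob: prior odds 0.33/0.67 = 0.49254; posterior odds 4.3781; posterior probability 0.814.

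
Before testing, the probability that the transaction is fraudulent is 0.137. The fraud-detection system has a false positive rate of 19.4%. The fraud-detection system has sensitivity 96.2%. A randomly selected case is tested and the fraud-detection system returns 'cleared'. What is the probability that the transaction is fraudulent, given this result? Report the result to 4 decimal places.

P(H | E) ≈ 0.0074

Let H be the event that the transaction is fraudulent. P(H) = 0.137, so P(¬H) = 0.863. With E the 'cleared' result, P(E|H) = 0.038 and P(E|¬H) = 0.806.
P(E) = 0.038·0.137 + 0.806·0.863 = 0.0052060 + 0.69558 = 0.70078.
By Bayes' theorem, P(H|E) = 0.0052060 / 0.70078 = 0.0074.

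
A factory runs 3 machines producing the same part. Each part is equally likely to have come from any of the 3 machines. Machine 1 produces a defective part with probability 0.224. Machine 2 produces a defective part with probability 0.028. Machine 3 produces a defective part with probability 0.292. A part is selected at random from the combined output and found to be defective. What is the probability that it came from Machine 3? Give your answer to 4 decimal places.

P(defective|M1) = 0.224; P(defective|M2) = 0.028; P(defective|M3) = 0.292.
Prior × likelihood for each source: 0.333333·0.224=0.07467, 0.333333·0.028=0.009333, 0.333333·0.292=0.09733. Summing gives P(defective) = 0.18133.
P(Machine 3 | defective) = 0.09733 / 0.18133 = 0.5368.

Posterior probability ≈ 0.5368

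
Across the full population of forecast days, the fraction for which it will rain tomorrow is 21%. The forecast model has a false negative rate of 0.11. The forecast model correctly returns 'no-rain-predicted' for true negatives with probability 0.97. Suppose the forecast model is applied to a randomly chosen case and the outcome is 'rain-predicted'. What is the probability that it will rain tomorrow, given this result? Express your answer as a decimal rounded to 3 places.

Let H be the event that it will rain tomorrow. P(H) = 0.21, so P(¬H) = 0.79. With E the 'rain-predicted' result, P(E|H) = 0.89 and P(E|¬H) = 0.03.
P(E) = 0.89·0.21 + 0.03·0.79 = 0.18690 + 0.023700 = 0.21060.
By Bayes' theorem, P(H|E) = 0.18690 / 0.21060 = 0.887.

P(H | E) ≈ 0.887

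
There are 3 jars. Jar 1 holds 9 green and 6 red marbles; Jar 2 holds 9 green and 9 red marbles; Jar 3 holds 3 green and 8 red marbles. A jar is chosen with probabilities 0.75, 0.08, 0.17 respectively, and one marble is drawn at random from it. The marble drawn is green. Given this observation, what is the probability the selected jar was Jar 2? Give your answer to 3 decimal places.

P(green|Jar 1) = 0.6; P(green|Jar 2) = 0.5; P(green|Jar 3) = 0.2727.
Prior × likelihood for each source: 0.75·0.6=0.4500, 0.08·0.5=0.04000, 0.17·0.2727=0.04636. Summing gives P(green) = 0.53636.
P(Jar 2 | green) = 0.04000 / 0.53636 = 0.075.

Posterior probability ≈ 0.075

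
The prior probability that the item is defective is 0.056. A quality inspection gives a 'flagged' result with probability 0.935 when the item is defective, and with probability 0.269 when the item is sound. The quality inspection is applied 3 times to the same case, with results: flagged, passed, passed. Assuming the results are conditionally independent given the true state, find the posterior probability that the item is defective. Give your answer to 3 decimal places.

With H the event that the item is defective, the joint likelihood of the observed sequence is P(data|H) = 0.935·0.065·0.065 = 0.0039504 and P(data|¬H) = 0.269·0.731·0.731 = 0.14374.
Bayes: P(H|data) = 0.056·0.0039504 / (0.056·0.0039504 + 0.944·0.14374) = 0.00022122/0.13591 = 0.0016.

Posterior P(H) ≈ 0.002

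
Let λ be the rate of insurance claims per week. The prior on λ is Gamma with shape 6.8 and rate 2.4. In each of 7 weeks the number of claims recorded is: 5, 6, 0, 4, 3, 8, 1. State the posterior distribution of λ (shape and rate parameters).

Posterior: Gamma(shape=33.8, rate=9.4)

The Poisson likelihood adds the total count to the shape and the number of exposure periods to the rate. Here ∑xᵢ = 27 and n = 7, so shape 6.8→33.8 and rate 2.4→9.4.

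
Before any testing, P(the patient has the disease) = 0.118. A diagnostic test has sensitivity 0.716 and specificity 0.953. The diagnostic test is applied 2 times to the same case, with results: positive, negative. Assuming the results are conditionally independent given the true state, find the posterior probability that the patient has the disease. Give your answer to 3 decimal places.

Let H be the event that the patient has the disease; start with P(H) = 0.118. P('positive'|H) = 0.716, P('positive'|¬H) = 0.047.
Update on result 1 ('positive'): P(H) ← 0.716·0.1180 / (0.716·0.1180 + 0.047·0.8820) = 0.084488/0.12594 = 0.6708.
Update on result 2 ('negative'): P(H) ← 0.284·0.6708 / (0.284·0.6708 + 0.953·0.3292) = 0.19052/0.50420 = 0.3779.

Posterior P(H) ≈ 0.378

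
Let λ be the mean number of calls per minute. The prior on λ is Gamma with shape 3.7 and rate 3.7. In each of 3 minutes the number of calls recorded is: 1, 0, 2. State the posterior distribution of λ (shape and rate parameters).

Posterior: Gamma(shape=6.7, rate=6.7)

The Poisson likelihood adds the total count to the shape and the number of exposure periods to the rate. Here ∑xᵢ = 3 and n = 3, so shape 3.7→6.7 and rate 3.7→6.7.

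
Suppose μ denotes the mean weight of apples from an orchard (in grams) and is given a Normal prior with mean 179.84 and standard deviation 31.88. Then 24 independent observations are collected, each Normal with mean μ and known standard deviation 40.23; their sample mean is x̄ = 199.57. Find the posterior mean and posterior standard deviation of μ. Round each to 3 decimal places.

Posterior mean ≈ 198.342; posterior SD ≈ 7.952

With known σ, the Normal prior is conjugate. Weight on the data is w = (n/σ²)/(n/σ² + 1/τ₀²) = 0.0148290/(0.0148290+0.00098393) = 0.93778.
Posterior mean = w·x̄ + (1−w)·μ₀ = 0.93778·199.57 + 0.062223·179.84 = 198.342. Posterior variance = 1/(0.0148290+0.00098393) = 63.2395, so SD = 7.952.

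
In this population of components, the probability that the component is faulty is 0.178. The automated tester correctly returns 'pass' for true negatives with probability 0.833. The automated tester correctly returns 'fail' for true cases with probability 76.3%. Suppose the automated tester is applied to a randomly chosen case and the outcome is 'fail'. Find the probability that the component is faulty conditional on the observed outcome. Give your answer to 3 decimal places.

Let H be the event that the component is faulty. P(H) = 0.178, so P(¬H) = 0.822. With E the 'fail' result, P(E|H) = 0.763 and P(E|¬H) = 0.167.
P(E) = 0.763·0.178 + 0.167·0.822 = 0.13581 + 0.13727 = 0.27309.
By Bayes' theorem, P(H|E) = 0.13581 / 0.27309 = 0.497.

P(H | E) ≈ 0.497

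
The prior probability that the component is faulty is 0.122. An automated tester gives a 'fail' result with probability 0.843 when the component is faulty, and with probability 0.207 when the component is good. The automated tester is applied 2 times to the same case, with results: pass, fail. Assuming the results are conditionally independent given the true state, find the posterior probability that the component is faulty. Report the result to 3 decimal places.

Let H be the event that the component is faulty; start with P(H) = 0.122. P('fail'|H) = 0.843, P('fail'|¬H) = 0.207.
Update on result 1 ('pass'): P(H) ← 0.157·0.1220 / (0.157·0.1220 + 0.793·0.8780) = 0.019154/0.71541 = 0.0268.
Update on result 2 ('fail'): P(H) ← 0.843·0.0268 / (0.843·0.0268 + 0.207·0.9732) = 0.022570/0.22403 = 0.1007.

Posterior P(H) ≈ 0.101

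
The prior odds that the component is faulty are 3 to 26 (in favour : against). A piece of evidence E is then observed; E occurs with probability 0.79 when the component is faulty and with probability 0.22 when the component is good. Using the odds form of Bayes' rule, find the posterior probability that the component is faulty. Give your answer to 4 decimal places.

Prior odds = 3/26 = 0.11538.
Likelihood ratio for E = 0.79/0.22 = 3.5909.
Posterior odds = prior odds × LR = 0.41434.
Posterior probability = odds/(1+odds) = 0.41434/1.4143 = 0.2930.

Posterior probability ≈ 0.2930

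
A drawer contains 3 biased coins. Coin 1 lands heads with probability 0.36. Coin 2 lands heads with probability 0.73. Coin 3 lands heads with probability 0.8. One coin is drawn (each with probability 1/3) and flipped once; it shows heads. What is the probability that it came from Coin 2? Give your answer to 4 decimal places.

Posterior probability ≈ 0.3862

Tabulate prior·likelihood by source: [1] prior 0.333333, lik 0.36, product 0.1200; [2] prior 0.333333, lik 0.73, product 0.2433; [3] prior 0.333333, lik 0.8, product 0.2667.
Normalizing constant = 0.63000; the posterior for Coin 2 is its product over the sum, 0.2433/0.63000 = 0.3862.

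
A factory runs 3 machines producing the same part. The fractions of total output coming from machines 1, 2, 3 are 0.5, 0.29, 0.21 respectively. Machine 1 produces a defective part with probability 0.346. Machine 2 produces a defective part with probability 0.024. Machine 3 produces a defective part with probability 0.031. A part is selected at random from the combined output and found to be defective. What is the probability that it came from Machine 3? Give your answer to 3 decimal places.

Posterior probability ≈ 0.035

P(defective|M1) = 0.346; P(defective|M2) = 0.024; P(defective|M3) = 0.031.
Prior × likelihood for each source: 0.5·0.346=0.1730, 0.29·0.024=0.006960, 0.21·0.031=0.006510. Summing gives P(defective) = 0.18647.
P(Machine 3 | defective) = 0.006510 / 0.18647 = 0.035.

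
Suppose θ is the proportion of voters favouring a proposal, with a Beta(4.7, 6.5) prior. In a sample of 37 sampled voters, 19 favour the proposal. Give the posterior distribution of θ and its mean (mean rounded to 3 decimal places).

Posterior: Beta(23.7, 24.5); mean ≈ 0.492

The binomial likelihood is conjugate to the Beta prior: with 19 successes and 18 failures, the posterior is Beta(4.7+19, 6.5+18) = Beta(23.7, 24.5).
Posterior mean = α/(α+β) = 23.7/48.2 = 0.492.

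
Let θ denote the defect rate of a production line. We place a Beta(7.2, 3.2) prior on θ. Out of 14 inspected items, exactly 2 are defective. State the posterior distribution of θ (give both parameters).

Posterior: Beta(9.2, 15.2)

The binomial likelihood is conjugate to the Beta prior: with 2 successes and 12 failures, the posterior is Beta(7.2+2, 3.2+12) = Beta(9.2, 15.2).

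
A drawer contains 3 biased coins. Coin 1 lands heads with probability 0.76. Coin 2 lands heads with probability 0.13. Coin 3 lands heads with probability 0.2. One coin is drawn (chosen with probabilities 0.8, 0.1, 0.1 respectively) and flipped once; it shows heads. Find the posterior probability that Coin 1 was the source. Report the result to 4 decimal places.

Tabulate prior·likelihood by source: [1] prior 0.8, lik 0.76, product 0.6080; [2] prior 0.1, lik 0.13, product 0.01300; [3] prior 0.1, lik 0.2, product 0.02000.
Normalizing constant = 0.64100; the posterior for Coin 1 is its product over the sum, 0.6080/0.64100 = 0.9485.

Posterior probability ≈ 0.9485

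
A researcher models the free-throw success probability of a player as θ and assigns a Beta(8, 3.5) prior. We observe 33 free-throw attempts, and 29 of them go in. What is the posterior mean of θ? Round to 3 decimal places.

Posterior mean ≈ 0.831

Observing 29 successes and 4 failures updates Beta(8, 3.5) by adding the success and failure counts to the two shape parameters: α = 8+29 = 37, β = 3.5+4 = 7.5.
Posterior mean = α/(α+β) = 37/44.5 = 0.831.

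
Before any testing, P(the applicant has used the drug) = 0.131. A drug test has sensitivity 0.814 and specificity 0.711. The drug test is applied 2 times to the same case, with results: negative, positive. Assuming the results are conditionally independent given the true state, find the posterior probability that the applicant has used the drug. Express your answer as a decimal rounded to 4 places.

Let H be the event that the applicant has used the drug; start with P(H) = 0.131. P('positive'|H) = 0.814, P('positive'|¬H) = 0.289.
Update on result 1 ('negative'): P(H) ← 0.186·0.1310 / (0.186·0.1310 + 0.711·0.8690) = 0.024366/0.64222 = 0.0379.
Update on result 2 ('positive'): P(H) ← 0.814·0.0379 / (0.814·0.0379 + 0.289·0.9621) = 0.030883/0.30892 = 0.1000.

Posterior P(H) ≈ 0.1000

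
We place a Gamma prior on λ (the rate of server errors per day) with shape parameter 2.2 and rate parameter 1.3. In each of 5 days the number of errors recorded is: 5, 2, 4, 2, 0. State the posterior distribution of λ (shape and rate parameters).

Posterior: Gamma(shape=15.2, rate=6.3)

Total count ∑xᵢ = 13 over n = 5 days.
Gamma is conjugate to the Poisson likelihood: posterior is Gamma(shape = 2.2+13 = 15.2, rate = 1.3+5 = 6.3).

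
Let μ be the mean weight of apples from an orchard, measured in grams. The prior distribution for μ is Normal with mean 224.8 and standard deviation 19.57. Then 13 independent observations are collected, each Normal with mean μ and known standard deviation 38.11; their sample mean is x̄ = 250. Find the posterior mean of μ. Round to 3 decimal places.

Prior precision 1/τ₀² = 1/19.57² = 0.00261107; data precision n/σ² = 13/38.11² = 0.00895087.
Posterior precision = 0.00261107 + 0.00895087 = 0.0115619.
Posterior mean = (0.00261107·224.8 + 0.00895087·250) / 0.0115619 = 244.309.

Posterior mean ≈ 244.309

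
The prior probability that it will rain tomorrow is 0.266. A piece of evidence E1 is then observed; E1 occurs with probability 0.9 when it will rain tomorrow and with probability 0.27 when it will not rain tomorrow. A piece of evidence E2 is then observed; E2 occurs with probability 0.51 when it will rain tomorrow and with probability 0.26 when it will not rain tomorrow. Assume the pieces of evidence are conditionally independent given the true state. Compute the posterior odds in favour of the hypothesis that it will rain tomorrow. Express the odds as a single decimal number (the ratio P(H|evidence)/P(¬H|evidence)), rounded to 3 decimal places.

Posterior odds ≈ 2.370

Prior odds = 0.266/(1−0.266) = 0.36240. In log-odds, ln(0.36240) = -1.0150.
Add log likelihood ratios: ln(3.3333) + ln(1.9615) = 1.8777.
Posterior log-odds = 0.86269, so posterior odds = exp(0.86269) = 2.3695.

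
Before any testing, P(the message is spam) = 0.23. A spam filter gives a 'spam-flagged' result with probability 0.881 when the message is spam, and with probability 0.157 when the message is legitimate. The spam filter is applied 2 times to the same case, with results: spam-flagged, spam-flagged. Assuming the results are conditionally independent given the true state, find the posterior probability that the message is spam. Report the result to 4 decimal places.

Let H be the event that the message is spam; start with P(H) = 0.23. P('spam-flagged'|H) = 0.881, P('spam-flagged'|¬H) = 0.157.
Update on result 1 ('spam-flagged'): P(H) ← 0.881·0.2300 / (0.881·0.2300 + 0.157·0.7700) = 0.20263/0.32352 = 0.6263.
Update on result 2 ('spam-flagged'): P(H) ← 0.881·0.6263 / (0.881·0.6263 + 0.157·0.3737) = 0.55180/0.61046 = 0.9039.

Posterior P(H) ≈ 0.9039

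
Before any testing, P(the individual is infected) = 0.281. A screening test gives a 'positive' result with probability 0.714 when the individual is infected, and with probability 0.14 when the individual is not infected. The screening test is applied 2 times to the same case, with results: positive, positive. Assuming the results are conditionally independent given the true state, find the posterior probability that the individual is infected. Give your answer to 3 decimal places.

Let H be the event that the individual is infected; start with P(H) = 0.281. P('positive'|H) = 0.714, P('positive'|¬H) = 0.14.
Update on result 1 ('positive'): P(H) ← 0.714·0.2810 / (0.714·0.2810 + 0.14·0.7190) = 0.20063/0.30129 = 0.6659.
Update on result 2 ('positive'): P(H) ← 0.714·0.6659 / (0.714·0.6659 + 0.14·0.3341) = 0.47546/0.52223 = 0.9104.

Posterior P(H) ≈ 0.910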